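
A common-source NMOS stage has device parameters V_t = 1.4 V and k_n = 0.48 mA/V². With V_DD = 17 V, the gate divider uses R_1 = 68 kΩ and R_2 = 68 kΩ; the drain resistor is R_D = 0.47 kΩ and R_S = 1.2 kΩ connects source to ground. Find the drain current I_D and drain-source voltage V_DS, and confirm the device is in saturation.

I_D ≈ 3 mA, V_DS ≈ 12 V

V_G = V_DD·R_2/(R_1+R_2) = 17×68/136 = 8.5 V.
Assume saturation: I_D = (k_n/2)(V_GS − V_t)² with V_GS = V_G − I_D·R_S = 8.5 − 1.2·I_D.
Substituting gives 0.346·I_D² − 5.09·I_D + 12.1 = 0, with roots I_D = 2.98 or 11.7 mA.
The root I_D = 11.7 mA gives V_GS = -5.6 V ≤ V_t, so take I_D = 2.98 mA.
Then V_GS = 4.92 V and V_DS = V_DD − I_D(R_D+R_S) = 17 − 2.98×1.67 = 12 V.
Saturation requires V_DS ≥ V_GS − V_t = 3.52 V; 12 ≥ 3.52 ✓.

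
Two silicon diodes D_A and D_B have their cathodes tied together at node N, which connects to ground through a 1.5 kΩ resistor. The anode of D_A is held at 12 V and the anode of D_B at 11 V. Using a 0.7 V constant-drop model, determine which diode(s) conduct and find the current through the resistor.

Only D_A conducts; I_R ≈ 7.5 mA

Assume both conduct. Then node N would need to be at both 12−0.7 = 11.3 V and 11−0.7 = 10.3 V, which is impossible.
Assume only D_A conducts: V_N = 12 − 0.7 = 11.3 V, so I_R = 11.3/1.5 = 7.53 mA.
Check D_B: its anode-to-cathode voltage is 11 − 11.3 = -0.3 V < 0.7 V, so it is off. The assumption is consistent.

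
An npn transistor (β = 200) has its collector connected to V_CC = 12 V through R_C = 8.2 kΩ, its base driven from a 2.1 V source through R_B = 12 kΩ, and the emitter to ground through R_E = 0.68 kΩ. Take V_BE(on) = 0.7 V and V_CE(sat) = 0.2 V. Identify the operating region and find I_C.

Assume active: I_B = (2.1 − 0.7)/(12 + 201×0.68) = 0.00942 mA, I_C = β·I_B = 1.88 mA.
Then V_CE = 12 − 1.88×8.2 − 1.89×0.68 = -4.73 V < 0.2 V — the active assumption fails.
Re-solve with V_CE = 0.2 V. KCL at the emitter: V_E/R_E = (V_BB−0.7−V_E)/R_B + (V_CC−0.2−V_E)/R_C, giving V_E = 0.928 V.
I_C = (V_CC − 0.2 − V_E)/R_C = (11.8 − 0.928)/8.2 = 1.33 mA.
Check: I_B = (1.4 − 0.928)/12 = 0.0393 mA, and β·I_B = 7.86 mA > I_C, confirming saturation.

saturation; I_C ≈ 1.3 mA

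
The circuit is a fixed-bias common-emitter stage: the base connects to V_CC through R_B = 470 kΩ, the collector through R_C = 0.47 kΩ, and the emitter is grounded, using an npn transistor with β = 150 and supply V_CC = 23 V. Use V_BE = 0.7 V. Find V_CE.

V_CE ≈ 20 V

Base loop: V_CC = I_B·R_B + V_BE, so I_B = (23 − 0.7)/470 kΩ = 0.0474 mA.
In the active region I_C = β·I_B = 150 × 0.0474 = 7.12 mA.
Collector loop: V_CE = V_CC − I_C·R_C = 23 − 7.12×0.47 = 19.7 V.
Since V_CE = 19.7 V > V_CE(sat) ≈ 0.2 V, the transistor is in the active region as assumed.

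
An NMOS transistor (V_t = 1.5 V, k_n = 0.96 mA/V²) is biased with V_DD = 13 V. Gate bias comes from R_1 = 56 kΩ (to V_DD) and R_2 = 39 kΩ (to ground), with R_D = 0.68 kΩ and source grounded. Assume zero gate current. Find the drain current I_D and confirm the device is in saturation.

I_D ≈ 7.1 mA

V_G = V_DD·R_2/(R_1+R_2) = 13×39/95 = 5.34 V. With the source grounded, V_GS = V_G = 5.34 V.
Assume saturation: I_D = (k_n/2)(V_GS − V_t)² = (0.96/2)×(5.34 − 1.5)² = 0.48×3.84² = 7.07 mA.
V_DS = V_DD − I_D·R_D = 13 − 7.07×0.68 = 8.19 V.
Saturation requires V_DS ≥ V_GS − V_t = 3.84 V; 8.19 ≥ 3.84 ✓.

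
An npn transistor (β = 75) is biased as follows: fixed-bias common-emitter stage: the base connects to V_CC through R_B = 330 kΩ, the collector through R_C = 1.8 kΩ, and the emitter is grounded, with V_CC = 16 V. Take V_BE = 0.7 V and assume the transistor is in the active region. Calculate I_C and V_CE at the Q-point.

I_C ≈ 3.5 mA, V_CE ≈ 9.7 V

Base loop: V_CC = I_B·R_B + V_BE, so I_B = (16 − 0.7)/330 kΩ = 0.0464 mA.
In the active region I_C = β·I_B = 75 × 0.0464 = 3.48 mA.
Collector loop: V_CE = V_CC − I_C·R_C = 16 − 3.48×1.8 = 9.74 V.
Since V_CE = 9.74 V > V_CE(sat) ≈ 0.2 V, the transistor is in the active region as assumed.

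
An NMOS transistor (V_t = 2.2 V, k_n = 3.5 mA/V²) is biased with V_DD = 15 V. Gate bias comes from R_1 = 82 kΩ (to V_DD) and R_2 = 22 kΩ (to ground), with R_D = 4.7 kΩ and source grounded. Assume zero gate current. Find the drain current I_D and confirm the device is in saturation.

I_D ≈ 1.7 mA

V_G = V_DD·R_2/(R_1+R_2) = 15×22/104 = 3.17 V. With the source grounded, V_GS = V_G = 3.17 V.
Assume saturation: I_D = (k_n/2)(V_GS − V_t)² = (3.5/2)×(3.17 − 2.2)² = 1.75×0.973² = 1.66 mA.
V_DS = V_DD − I_D·R_D = 15 − 1.66×4.7 = 7.21 V.
Saturation requires V_DS ≥ V_GS − V_t = 0.973 V; 7.21 ≥ 0.973 ✓.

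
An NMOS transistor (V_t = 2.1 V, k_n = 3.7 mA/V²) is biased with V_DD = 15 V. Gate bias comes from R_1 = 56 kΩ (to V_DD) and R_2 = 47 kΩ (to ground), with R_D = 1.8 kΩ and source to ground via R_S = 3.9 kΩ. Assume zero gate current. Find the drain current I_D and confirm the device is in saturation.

V_G = V_DD·R_2/(R_1+R_2) = 15×47/103 = 6.84 V.
Assume saturation: I_D = (k_n/2)(V_GS − V_t)² with V_GS = V_G − I_D·R_S = 6.84 − 3.9·I_D.
Substituting gives 28.1·I_D² − 69.5·I_D + 41.6 = 0, with roots I_D = 1.03 or 1.44 mA.
The root I_D = 1.44 mA gives V_GS = 1.22 V ≤ V_t, so take I_D = 1.03 mA.
Then V_GS = 2.84 V and V_DS = V_DD − I_D(R_D+R_S) = 15 − 1.03×5.7 = 9.15 V.
Saturation requires V_DS ≥ V_GS − V_t = 0.745 V; 9.15 ≥ 0.745 ✓.

I_D ≈ 1 mA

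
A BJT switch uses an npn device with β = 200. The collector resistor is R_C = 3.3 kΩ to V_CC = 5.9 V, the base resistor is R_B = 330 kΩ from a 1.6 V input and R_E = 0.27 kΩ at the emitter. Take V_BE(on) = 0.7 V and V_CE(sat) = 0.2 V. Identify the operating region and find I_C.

active; I_C ≈ 0.47 mA

Assume active. Base-emitter loop: I_B = (V_BB − V_BE)/(R_B + (β+1)R_E) = (1.6 − 0.7)/(330 + 201×0.27) = 0.00234 mA.
I_C = β·I_B = 200×0.00234 = 0.468 mA.
V_CE = V_CC − I_C·R_C − I_E·R_E = 5.9 − 0.468×3.3 − 0.471×0.27 = 4.23 V > V_CE(sat), so the active-region assumption holds.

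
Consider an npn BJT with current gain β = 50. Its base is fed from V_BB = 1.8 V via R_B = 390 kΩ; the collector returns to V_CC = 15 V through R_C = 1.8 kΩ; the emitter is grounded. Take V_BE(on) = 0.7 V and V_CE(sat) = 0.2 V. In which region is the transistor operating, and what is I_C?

active; I_C ≈ 0.14 mA

Assume active. Base-emitter loop: I_B = (V_BB − V_BE)/R_B = (1.8 − 0.7)/390 = 0.00282 mA.
I_C = β·I_B = 50×0.00282 = 0.141 mA.
V_CE = V_CC − I_C·R_C = 15 − 0.141×1.8 = 14.7 V > V_CE(sat), so the active-region assumption holds.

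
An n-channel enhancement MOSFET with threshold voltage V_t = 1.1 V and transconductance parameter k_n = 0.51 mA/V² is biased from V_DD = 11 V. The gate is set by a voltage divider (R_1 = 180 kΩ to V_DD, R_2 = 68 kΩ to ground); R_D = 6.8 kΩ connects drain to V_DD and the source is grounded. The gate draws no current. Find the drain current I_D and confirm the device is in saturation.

V_G = V_DD·R_2/(R_1+R_2) = 11×68/248 = 3.02 V. With the source grounded, V_GS = V_G = 3.02 V.
Assume saturation: I_D = (k_n/2)(V_GS − V_t)² = (0.51/2)×(3.02 − 1.1)² = 0.255×1.92² = 0.936 mA.
V_DS = V_DD − I_D·R_D = 11 − 0.936×6.8 = 4.63 V.
Saturation requires V_DS ≥ V_GS − V_t = 1.92 V; 4.63 ≥ 1.92 ✓.

I_D ≈ 0.94 mA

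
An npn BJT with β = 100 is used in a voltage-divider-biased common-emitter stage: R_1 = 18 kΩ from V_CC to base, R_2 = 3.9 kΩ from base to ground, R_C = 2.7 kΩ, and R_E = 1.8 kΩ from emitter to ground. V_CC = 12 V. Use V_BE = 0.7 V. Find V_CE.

Thevenize the base divider: V_Th = V_CC·R_2/(R_1+R_2) = 12×3.9/21.9 = 2.14 V, R_Th = R_1‖R_2 = 3.21 kΩ.
Base-emitter loop: V_Th = I_B·R_Th + V_BE + (β+1)I_B·R_E, so I_B = (2.14 − 0.7) / (3.21 + 101×1.8) = 0.00777 mA.
I_C = β·I_B = 100×0.00777 = 0.777 mA, and I_E = (β+1)I_B = 0.784 mA.
V_CE = V_CC − I_C·R_C − I_E·R_E = 12 − 0.777×2.7 − 0.784×1.8 = 8.49 V.
V_CE = 8.49 V > 0.2 V confirms active-region operation.

V_CE ≈ 8.5 V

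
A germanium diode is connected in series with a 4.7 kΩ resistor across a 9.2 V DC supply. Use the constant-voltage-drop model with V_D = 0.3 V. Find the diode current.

I ≈ 1.9 mA

KVL around the loop: 9.2 = V_D + I·R = 0.3 + I × 4.7 kΩ.
So I = (9.2 − 0.3) / 4.7 kΩ = 8.9 / 4.7 = 1.89 mA.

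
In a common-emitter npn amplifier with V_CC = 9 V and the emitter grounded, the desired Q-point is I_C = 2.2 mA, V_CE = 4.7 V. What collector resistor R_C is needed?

R_C ≈ 2 kΩ

Collector loop: V_CC = I_C·R_C + V_CE.
R_C = (V_CC − V_CE)/I_C = (9 − 4.7)/2.2 = 1.95 kΩ.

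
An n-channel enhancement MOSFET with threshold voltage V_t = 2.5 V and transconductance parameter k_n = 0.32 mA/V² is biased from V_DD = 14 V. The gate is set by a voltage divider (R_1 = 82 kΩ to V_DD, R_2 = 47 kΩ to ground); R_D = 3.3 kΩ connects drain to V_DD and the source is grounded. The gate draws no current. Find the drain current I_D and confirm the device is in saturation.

V_G = V_DD·R_2/(R_1+R_2) = 14×47/129 = 5.1 V. With the source grounded, V_GS = V_G = 5.1 V.
Assume saturation: I_D = (k_n/2)(V_GS − V_t)² = (0.32/2)×(5.1 − 2.5)² = 0.16×2.6² = 1.08 mA.
V_DS = V_DD − I_D·R_D = 14 − 1.08×3.3 = 10.4 V.
Saturation requires V_DS ≥ V_GS − V_t = 2.6 V; 10.4 ≥ 2.6 ✓.

I_D ≈ 1.1 mA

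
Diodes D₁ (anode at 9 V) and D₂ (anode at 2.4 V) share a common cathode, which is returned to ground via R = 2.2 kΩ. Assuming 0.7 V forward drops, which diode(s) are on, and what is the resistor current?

Assume both conduct. Then node N would need to be at both 9−0.7 = 8.3 V and 2.4−0.7 = 1.7 V, which is impossible.
Assume only D₁ conducts: V_N = 9 − 0.7 = 8.3 V, so I_R = 8.3/2.2 = 3.77 mA.
Check D₂: its anode-to-cathode voltage is 2.4 − 8.3 = -5.9 V < 0.7 V, so it is off. The assumption is consistent.

Only D₁ conducts; I_R ≈ 3.8 mA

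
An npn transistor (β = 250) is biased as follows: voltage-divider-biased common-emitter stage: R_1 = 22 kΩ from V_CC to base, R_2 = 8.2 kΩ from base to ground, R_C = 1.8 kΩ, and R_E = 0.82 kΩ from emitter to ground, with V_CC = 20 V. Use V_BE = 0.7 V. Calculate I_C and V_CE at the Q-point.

I_C ≈ 5.6 mA, V_CE ≈ 5.4 V

Thevenize the base divider: V_Th = V_CC·R_2/(R_1+R_2) = 20×8.2/30.2 = 5.43 V, R_Th = R_1‖R_2 = 5.97 kΩ.
Base-emitter loop: V_Th = I_B·R_Th + V_BE + (β+1)I_B·R_E, so I_B = (5.43 − 0.7) / (5.97 + 251×0.82) = 0.0223 mA.
I_C = β·I_B = 250×0.0223 = 5.58 mA, and I_E = (β+1)I_B = 5.61 mA.
V_CE = V_CC − I_C·R_C − I_E·R_E = 20 − 5.58×1.8 − 5.61×0.82 = 5.35 V.
V_CE = 5.35 V > 0.2 V confirms active-region operation.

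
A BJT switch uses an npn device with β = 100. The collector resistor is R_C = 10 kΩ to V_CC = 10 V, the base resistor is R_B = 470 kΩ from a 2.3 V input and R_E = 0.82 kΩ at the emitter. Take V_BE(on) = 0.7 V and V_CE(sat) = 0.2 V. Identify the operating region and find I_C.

active; I_C ≈ 0.29 mA

Assume active. Base-emitter loop: I_B = (V_BB − V_BE)/(R_B + (β+1)R_E) = (2.3 − 0.7)/(470 + 101×0.82) = 0.00289 mA.
I_C = β·I_B = 100×0.00289 = 0.289 mA.
V_CE = V_CC − I_C·R_C − I_E·R_E = 10 − 0.289×10 − 0.292×0.82 = 6.87 V > V_CE(sat), so the active-region assumption holds.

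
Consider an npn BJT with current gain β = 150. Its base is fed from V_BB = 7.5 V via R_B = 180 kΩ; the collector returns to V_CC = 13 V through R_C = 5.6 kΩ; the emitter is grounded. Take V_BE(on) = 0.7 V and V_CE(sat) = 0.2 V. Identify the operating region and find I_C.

Assume active: I_B = (7.5 − 0.7)/180 = 0.0378 mA, giving I_C = β·I_B = 5.67 mA.
But then V_CE = 13 − 5.67×5.6 = -18.7 V < V_CE(sat) = 0.2 V — impossible in the active region.
So the transistor is saturated. With V_CE = 0.2 V, I_C = (V_CC − 0.2)/R_C = 12.8/5.6 = 2.29 mA.
Check: β·I_B = 5.67 mA > I_C = 2.29 mA, confirming saturation.

saturation; I_C ≈ 2.3 mA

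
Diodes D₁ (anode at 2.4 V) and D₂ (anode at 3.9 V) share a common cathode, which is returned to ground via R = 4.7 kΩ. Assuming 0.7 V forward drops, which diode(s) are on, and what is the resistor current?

Only D₂ conducts; I_R ≈ 0.68 mA

Assume both conduct. Then node N would need to be at both 2.4−0.7 = 1.7 V and 3.9−0.7 = 3.2 V, which is impossible.
Assume only D₂ conducts: V_N = 3.9 − 0.7 = 3.2 V, so I_R = 3.2/4.7 = 0.681 mA.
Check D₁: its anode-to-cathode voltage is 2.4 − 3.2 = -0.8 V < 0.7 V, so it is off. The assumption is consistent.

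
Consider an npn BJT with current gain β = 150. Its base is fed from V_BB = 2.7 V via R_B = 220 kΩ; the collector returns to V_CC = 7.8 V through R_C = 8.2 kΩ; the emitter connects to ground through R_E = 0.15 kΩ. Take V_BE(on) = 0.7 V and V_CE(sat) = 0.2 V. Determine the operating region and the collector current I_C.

Assume active: I_B = (2.7 − 0.7)/(220 + 151×0.15) = 0.00824 mA, I_C = β·I_B = 1.24 mA.
Then V_CE = 7.8 − 1.24×8.2 − 1.24×0.15 = -2.52 V < 0.2 V — the active assumption fails.
Re-solve with V_CE = 0.2 V. KCL at the emitter: V_E/R_E = (V_BB−0.7−V_E)/R_B + (V_CC−0.2−V_E)/R_C, giving V_E = 0.138 V.
I_C = (V_CC − 0.2 − V_E)/R_C = (7.6 − 0.138)/8.2 = 0.91 mA.
Check: I_B = (2 − 0.138)/220 = 0.00846 mA, and β·I_B = 1.27 mA > I_C, confirming saturation.

saturation; I_C ≈ 0.91 mA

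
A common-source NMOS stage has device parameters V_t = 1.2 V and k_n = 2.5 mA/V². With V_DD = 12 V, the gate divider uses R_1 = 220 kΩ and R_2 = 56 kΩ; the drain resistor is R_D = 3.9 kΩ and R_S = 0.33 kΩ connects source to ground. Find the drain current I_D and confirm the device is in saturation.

V_G = V_DD·R_2/(R_1+R_2) = 12×56/276 = 2.43 V.
Assume saturation: I_D = (k_n/2)(V_GS − V_t)² with V_GS = V_G − I_D·R_S = 2.43 − 0.33·I_D.
Substituting gives 0.136·I_D² − 2.02·I_D + 1.91 = 0, with roots I_D = 1.01 or 13.8 mA.
The root I_D = 13.8 mA gives V_GS = -2.12 V ≤ V_t, so take I_D = 1.01 mA.
Then V_GS = 2.1 V and V_DS = V_DD − I_D(R_D+R_S) = 12 − 1.01×4.23 = 7.71 V.
Saturation requires V_DS ≥ V_GS − V_t = 0.9 V; 7.71 ≥ 0.9 ✓.

I_D ≈ 1 mA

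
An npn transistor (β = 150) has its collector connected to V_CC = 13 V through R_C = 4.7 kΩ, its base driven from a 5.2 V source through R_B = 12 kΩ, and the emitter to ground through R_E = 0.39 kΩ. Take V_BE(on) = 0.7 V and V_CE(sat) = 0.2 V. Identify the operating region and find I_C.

Assume active: I_B = (5.2 − 0.7)/(12 + 151×0.39) = 0.0635 mA, I_C = β·I_B = 9.52 mA.
Then V_CE = 13 − 9.52×4.7 − 9.59×0.39 = -35.5 V < 0.2 V — the active assumption fails.
Re-solve with V_CE = 0.2 V. KCL at the emitter: V_E/R_E = (V_BB−0.7−V_E)/R_B + (V_CC−0.2−V_E)/R_C, giving V_E = 1.08 V.
I_C = (V_CC − 0.2 − V_E)/R_C = (12.8 − 1.08)/4.7 = 2.49 mA.
Check: I_B = (4.5 − 1.08)/12 = 0.285 mA, and β·I_B = 42.7 mA > I_C, confirming saturation.

saturation; I_C ≈ 2.5 mA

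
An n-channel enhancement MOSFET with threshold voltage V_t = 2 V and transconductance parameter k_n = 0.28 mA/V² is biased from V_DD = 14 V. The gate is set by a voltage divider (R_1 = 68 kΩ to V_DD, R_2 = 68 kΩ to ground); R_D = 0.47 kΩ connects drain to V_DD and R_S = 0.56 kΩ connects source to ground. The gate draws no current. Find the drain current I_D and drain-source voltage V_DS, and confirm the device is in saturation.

V_G = V_DD·R_2/(R_1+R_2) = 14×68/136 = 7 V.
Assume saturation: I_D = (k_n/2)(V_GS − V_t)² with V_GS = V_G − I_D·R_S = 7 − 0.56·I_D.
Substituting gives 0.0439·I_D² − 1.78·I_D + 3.5 = 0, with roots I_D = 2.07 or 38.6 mA.
The root I_D = 38.6 mA gives V_GS = -14.6 V ≤ V_t, so take I_D = 2.07 mA.
Then V_GS = 5.84 V and V_DS = V_DD − I_D(R_D+R_S) = 14 − 2.07×1.03 = 11.9 V.
Saturation requires V_DS ≥ V_GS − V_t = 3.84 V; 11.9 ≥ 3.84 ✓.

I_D ≈ 2.1 mA, V_DS ≈ 12 V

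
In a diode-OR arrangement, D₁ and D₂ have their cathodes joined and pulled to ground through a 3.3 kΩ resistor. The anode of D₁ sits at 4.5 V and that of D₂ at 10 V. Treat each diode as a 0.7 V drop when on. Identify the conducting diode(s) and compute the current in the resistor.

Only D₂ conducts; I_R ≈ 2.8 mA

Assume both conduct. Then node N would need to be at both 4.5−0.7 = 3.8 V and 10−0.7 = 9.3 V, which is impossible.
Assume only D₂ conducts: V_N = 10 − 0.7 = 9.3 V, so I_R = 9.3/3.3 = 2.82 mA.
Check D₁: its anode-to-cathode voltage is 4.5 − 9.3 = -4.8 V < 0.7 V, so it is off. The assumption is consistent.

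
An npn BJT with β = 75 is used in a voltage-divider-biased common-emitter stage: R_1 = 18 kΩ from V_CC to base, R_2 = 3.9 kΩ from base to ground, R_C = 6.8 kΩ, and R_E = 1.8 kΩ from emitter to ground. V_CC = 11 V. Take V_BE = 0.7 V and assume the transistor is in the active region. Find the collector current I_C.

Thevenize the base divider: V_Th = V_CC·R_2/(R_1+R_2) = 11×3.9/21.9 = 1.96 V, R_Th = R_1‖R_2 = 3.21 kΩ.
Base-emitter loop: V_Th = I_B·R_Th + V_BE + (β+1)I_B·R_E, so I_B = (1.96 − 0.7) / (3.21 + 76×1.8) = 0.00899 mA.
I_C = β·I_B = 75×0.00899 = 0.674 mA, and I_E = (β+1)I_B = 0.683 mA.
V_CE = V_CC − I_C·R_C − I_E·R_E = 11 − 0.674×6.8 − 0.683×1.8 = 5.18 V.
V_CE = 5.18 V > 0.2 V confirms active-region operation.

I_C ≈ 0.67 mA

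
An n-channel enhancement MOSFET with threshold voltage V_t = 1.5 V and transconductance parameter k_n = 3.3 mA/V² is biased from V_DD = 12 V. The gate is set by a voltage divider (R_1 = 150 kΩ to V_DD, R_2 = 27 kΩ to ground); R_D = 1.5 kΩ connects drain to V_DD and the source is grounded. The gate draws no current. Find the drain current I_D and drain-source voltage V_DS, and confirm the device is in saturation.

I_D ≈ 0.18 mA, V_DS ≈ 12 V

V_G = V_DD·R_2/(R_1+R_2) = 12×27/177 = 1.83 V. With the source grounded, V_GS = V_G = 1.83 V.
Assume saturation: I_D = (k_n/2)(V_GS − V_t)² = (3.3/2)×(1.83 − 1.5)² = 1.65×0.331² = 0.18 mA.
V_DS = V_DD − I_D·R_D = 12 − 0.18×1.5 = 11.7 V.
Saturation requires V_DS ≥ V_GS − V_t = 0.331 V; 11.7 ≥ 0.331 ✓.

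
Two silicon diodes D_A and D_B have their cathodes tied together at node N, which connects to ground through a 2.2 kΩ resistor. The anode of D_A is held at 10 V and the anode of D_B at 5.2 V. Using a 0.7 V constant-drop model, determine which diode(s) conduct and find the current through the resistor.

Only D_A conducts; I_R ≈ 4.2 mA

Assume both conduct. Then node N would need to be at both 10−0.7 = 9.3 V and 5.2−0.7 = 4.5 V, which is impossible.
Assume only D_A conducts: V_N = 10 − 0.7 = 9.3 V, so I_R = 9.3/2.2 = 4.23 mA.
Check D_B: its anode-to-cathode voltage is 5.2 − 9.3 = -4.1 V < 0.7 V, so it is off. The assumption is consistent.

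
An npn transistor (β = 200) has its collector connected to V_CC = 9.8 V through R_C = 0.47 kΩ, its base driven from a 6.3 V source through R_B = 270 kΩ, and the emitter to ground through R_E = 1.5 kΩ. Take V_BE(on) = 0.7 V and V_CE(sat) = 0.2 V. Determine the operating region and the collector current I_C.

Assume active. Base-emitter loop: I_B = (V_BB − V_BE)/(R_B + (β+1)R_E) = (6.3 − 0.7)/(270 + 201×1.5) = 0.0098 mA.
I_C = β·I_B = 200×0.0098 = 1.96 mA.
V_CE = V_CC − I_C·R_C − I_E·R_E = 9.8 − 1.96×0.47 − 1.97×1.5 = 5.92 V > V_CE(sat), so the active-region assumption holds.

active; I_C ≈ 2 mA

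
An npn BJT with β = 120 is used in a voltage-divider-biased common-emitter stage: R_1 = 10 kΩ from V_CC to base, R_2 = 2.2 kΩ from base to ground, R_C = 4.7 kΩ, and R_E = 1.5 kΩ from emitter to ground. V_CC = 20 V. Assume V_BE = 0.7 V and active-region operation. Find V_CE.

Thevenize the base divider: V_Th = V_CC·R_2/(R_1+R_2) = 20×2.2/12.2 = 3.61 V, R_Th = R_1‖R_2 = 1.8 kΩ.
Base-emitter loop: V_Th = I_B·R_Th + V_BE + (β+1)I_B·R_E, so I_B = (3.61 − 0.7) / (1.8 + 121×1.5) = 0.0159 mA.
I_C = β·I_B = 120×0.0159 = 1.9 mA, and I_E = (β+1)I_B = 1.92 mA.
V_CE = V_CC − I_C·R_C − I_E·R_E = 20 − 1.9×4.7 − 1.92×1.5 = 8.18 V.
V_CE = 8.18 V > 0.2 V confirms active-region operation.

V_CE ≈ 8.2 V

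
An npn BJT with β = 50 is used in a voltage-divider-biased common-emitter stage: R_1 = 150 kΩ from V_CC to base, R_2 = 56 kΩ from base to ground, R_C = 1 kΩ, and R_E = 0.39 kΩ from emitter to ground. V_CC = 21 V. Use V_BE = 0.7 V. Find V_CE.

V_CE ≈ 15 V

Thevenize the base divider: V_Th = V_CC·R_2/(R_1+R_2) = 21×56/206 = 5.71 V, R_Th = R_1‖R_2 = 40.8 kΩ.
Base-emitter loop: V_Th = I_B·R_Th + V_BE + (β+1)I_B·R_E, so I_B = (5.71 − 0.7) / (40.8 + 51×0.39) = 0.0826 mA.
I_C = β·I_B = 50×0.0826 = 4.13 mA, and I_E = (β+1)I_B = 4.21 mA.
V_CE = V_CC − I_C·R_C − I_E·R_E = 21 − 4.13×1 − 4.21×0.39 = 15.2 V.
V_CE = 15.2 V > 0.2 V confirms active-region operation.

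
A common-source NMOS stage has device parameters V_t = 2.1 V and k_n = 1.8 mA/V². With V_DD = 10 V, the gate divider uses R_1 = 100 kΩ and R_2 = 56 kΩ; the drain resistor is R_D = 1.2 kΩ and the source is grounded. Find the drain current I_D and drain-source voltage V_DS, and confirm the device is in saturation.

V_G = V_DD·R_2/(R_1+R_2) = 10×56/156 = 3.59 V. With the source grounded, V_GS = V_G = 3.59 V.
Assume saturation: I_D = (k_n/2)(V_GS − V_t)² = (1.8/2)×(3.59 − 2.1)² = 0.9×1.49² = 2 mA.
V_DS = V_DD − I_D·R_D = 10 − 2×1.2 = 7.6 V.
Saturation requires V_DS ≥ V_GS − V_t = 1.49 V; 7.6 ≥ 1.49 ✓.

I_D ≈ 2 mA, V_DS ≈ 7.6 V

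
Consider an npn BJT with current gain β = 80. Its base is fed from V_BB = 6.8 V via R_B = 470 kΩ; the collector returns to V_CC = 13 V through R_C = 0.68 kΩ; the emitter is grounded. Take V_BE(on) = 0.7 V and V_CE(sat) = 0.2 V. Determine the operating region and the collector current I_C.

active; I_C ≈ 1 mA

Assume active. Base-emitter loop: I_B = (V_BB − V_BE)/R_B = (6.8 − 0.7)/470 = 0.013 mA.
I_C = β·I_B = 80×0.013 = 1.04 mA.
V_CE = V_CC − I_C·R_C = 13 − 1.04×0.68 = 12.3 V > V_CE(sat), so the active-region assumption holds.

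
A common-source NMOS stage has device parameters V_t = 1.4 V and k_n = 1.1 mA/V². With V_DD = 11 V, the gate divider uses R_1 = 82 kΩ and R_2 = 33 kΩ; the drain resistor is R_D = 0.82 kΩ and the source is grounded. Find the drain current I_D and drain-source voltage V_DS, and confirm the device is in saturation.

I_D ≈ 1.7 mA, V_DS ≈ 9.6 V

V_G = V_DD·R_2/(R_1+R_2) = 11×33/115 = 3.16 V. With the source grounded, V_GS = V_G = 3.16 V.
Assume saturation: I_D = (k_n/2)(V_GS − V_t)² = (1.1/2)×(3.16 − 1.4)² = 0.55×1.76² = 1.7 mA.
V_DS = V_DD − I_D·R_D = 11 − 1.7×0.82 = 9.61 V.
Saturation requires V_DS ≥ V_GS − V_t = 1.76 V; 9.61 ≥ 1.76 ✓.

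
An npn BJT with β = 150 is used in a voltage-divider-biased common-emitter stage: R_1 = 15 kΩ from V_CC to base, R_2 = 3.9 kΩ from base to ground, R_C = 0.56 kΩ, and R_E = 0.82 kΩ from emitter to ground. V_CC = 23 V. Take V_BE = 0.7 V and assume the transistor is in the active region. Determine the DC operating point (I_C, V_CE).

I_C ≈ 4.8 mA, V_CE ≈ 16 V

Thevenize the base divider: V_Th = V_CC·R_2/(R_1+R_2) = 23×3.9/18.9 = 4.75 V, R_Th = R_1‖R_2 = 3.1 kΩ.
Base-emitter loop: V_Th = I_B·R_Th + V_BE + (β+1)I_B·R_E, so I_B = (4.75 − 0.7) / (3.1 + 151×0.82) = 0.0319 mA.
I_C = β·I_B = 150×0.0319 = 4.78 mA, and I_E = (β+1)I_B = 4.81 mA.
V_CE = V_CC − I_C·R_C − I_E·R_E = 23 − 4.78×0.56 − 4.81×0.82 = 16.4 V.
V_CE = 16.4 V > 0.2 V confirms active-region operation.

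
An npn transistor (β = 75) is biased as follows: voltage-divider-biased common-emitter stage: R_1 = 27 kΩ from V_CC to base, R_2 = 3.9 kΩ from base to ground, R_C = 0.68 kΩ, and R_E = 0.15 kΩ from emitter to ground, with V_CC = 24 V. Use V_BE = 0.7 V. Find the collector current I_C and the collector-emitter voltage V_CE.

I_C ≈ 12 mA, V_CE ≈ 14 V

Thevenize the base divider: V_Th = V_CC·R_2/(R_1+R_2) = 24×3.9/30.9 = 3.03 V, R_Th = R_1‖R_2 = 3.41 kΩ.
Base-emitter loop: V_Th = I_B·R_Th + V_BE + (β+1)I_B·R_E, so I_B = (3.03 − 0.7) / (3.41 + 76×0.15) = 0.157 mA.
I_C = β·I_B = 75×0.157 = 11.8 mA, and I_E = (β+1)I_B = 12 mA.
V_CE = V_CC − I_C·R_C − I_E·R_E = 24 − 11.8×0.68 − 12×0.15 = 14.2 V.
V_CE = 14.2 V > 0.2 V confirms active-region operation.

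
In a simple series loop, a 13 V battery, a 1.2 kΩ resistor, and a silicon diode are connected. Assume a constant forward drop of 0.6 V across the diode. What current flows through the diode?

I ≈ 10 mA

KVL around the loop: 13 = V_D + I·R = 0.6 + I × 1.2 kΩ.
So I = (13 − 0.6) / 1.2 kΩ = 12.4 / 1.2 = 10.3 mA.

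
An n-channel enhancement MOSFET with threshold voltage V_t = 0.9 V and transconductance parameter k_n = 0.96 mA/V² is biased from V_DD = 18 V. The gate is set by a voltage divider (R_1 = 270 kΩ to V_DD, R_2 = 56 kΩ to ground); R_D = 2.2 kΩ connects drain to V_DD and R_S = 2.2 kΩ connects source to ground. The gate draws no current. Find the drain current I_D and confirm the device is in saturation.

V_G = V_DD·R_2/(R_1+R_2) = 18×56/326 = 3.09 V.
Assume saturation: I_D = (k_n/2)(V_GS − V_t)² with V_GS = V_G − I_D·R_S = 3.09 − 2.2·I_D.
Substituting gives 2.32·I_D² − 5.63·I_D + 2.31 = 0, with roots I_D = 0.522 or 1.9 mA.
The root I_D = 1.9 mA gives V_GS = -1.09 V ≤ V_t, so take I_D = 0.522 mA.
Then V_GS = 1.94 V and V_DS = V_DD − I_D(R_D+R_S) = 18 − 0.522×4.4 = 15.7 V.
Saturation requires V_DS ≥ V_GS − V_t = 1.04 V; 15.7 ≥ 1.04 ✓.

I_D ≈ 0.52 mA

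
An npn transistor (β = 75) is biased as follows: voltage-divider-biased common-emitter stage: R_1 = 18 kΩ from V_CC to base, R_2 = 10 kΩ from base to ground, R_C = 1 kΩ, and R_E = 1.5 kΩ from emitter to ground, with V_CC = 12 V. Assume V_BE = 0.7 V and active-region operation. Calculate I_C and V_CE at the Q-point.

I_C ≈ 2.2 mA, V_CE ≈ 6.4 V

Thevenize the base divider: V_Th = V_CC·R_2/(R_1+R_2) = 12×10/28 = 4.29 V, R_Th = R_1‖R_2 = 6.43 kΩ.
Base-emitter loop: V_Th = I_B·R_Th + V_BE + (β+1)I_B·R_E, so I_B = (4.29 − 0.7) / (6.43 + 76×1.5) = 0.0298 mA.
I_C = β·I_B = 75×0.0298 = 2.23 mA, and I_E = (β+1)I_B = 2.26 mA.
V_CE = V_CC − I_C·R_C − I_E·R_E = 12 − 2.23×1 − 2.26×1.5 = 6.37 V.
V_CE = 6.37 V > 0.2 V confirms active-region operation.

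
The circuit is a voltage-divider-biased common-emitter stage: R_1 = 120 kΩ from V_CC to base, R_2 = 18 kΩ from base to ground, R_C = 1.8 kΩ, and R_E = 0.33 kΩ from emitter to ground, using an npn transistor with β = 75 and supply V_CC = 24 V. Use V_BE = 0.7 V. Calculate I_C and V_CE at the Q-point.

I_C ≈ 4.5 mA, V_CE ≈ 14 V

Thevenize the base divider: V_Th = V_CC·R_2/(R_1+R_2) = 24×18/138 = 3.13 V, R_Th = R_1‖R_2 = 15.7 kΩ.
Base-emitter loop: V_Th = I_B·R_Th + V_BE + (β+1)I_B·R_E, so I_B = (3.13 − 0.7) / (15.7 + 76×0.33) = 0.0597 mA.
I_C = β·I_B = 75×0.0597 = 4.48 mA, and I_E = (β+1)I_B = 4.53 mA.
V_CE = V_CC − I_C·R_C − I_E·R_E = 24 − 4.48×1.8 − 4.53×0.33 = 14.4 V.
V_CE = 14.4 V > 0.2 V confirms active-region operation.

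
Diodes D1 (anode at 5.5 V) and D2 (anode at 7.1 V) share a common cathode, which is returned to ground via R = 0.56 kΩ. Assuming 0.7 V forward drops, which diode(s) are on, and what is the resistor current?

Only D2 conducts; I_R ≈ 11 mA

Assume both conduct. Then node N would need to be at both 5.5−0.7 = 4.8 V and 7.1−0.7 = 6.4 V, which is impossible.
Assume only D2 conducts: V_N = 7.1 − 0.7 = 6.4 V, so I_R = 6.4/0.56 = 11.4 mA.
Check D1: its anode-to-cathode voltage is 5.5 − 6.4 = -0.9 V < 0.7 V, so it is off. The assumption is consistent.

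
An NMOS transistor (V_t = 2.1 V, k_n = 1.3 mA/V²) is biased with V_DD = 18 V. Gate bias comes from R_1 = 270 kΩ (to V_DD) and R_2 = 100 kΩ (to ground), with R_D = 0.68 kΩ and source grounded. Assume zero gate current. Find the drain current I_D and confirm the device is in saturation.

I_D ≈ 5 mA

V_G = V_DD·R_2/(R_1+R_2) = 18×100/370 = 4.86 V. With the source grounded, V_GS = V_G = 4.86 V.
Assume saturation: I_D = (k_n/2)(V_GS − V_t)² = (1.3/2)×(4.86 − 2.1)² = 0.65×2.76² = 4.97 mA.
V_DS = V_DD − I_D·R_D = 18 − 4.97×0.68 = 14.6 V.
Saturation requires V_DS ≥ V_GS − V_t = 2.76 V; 14.6 ≥ 2.76 ✓.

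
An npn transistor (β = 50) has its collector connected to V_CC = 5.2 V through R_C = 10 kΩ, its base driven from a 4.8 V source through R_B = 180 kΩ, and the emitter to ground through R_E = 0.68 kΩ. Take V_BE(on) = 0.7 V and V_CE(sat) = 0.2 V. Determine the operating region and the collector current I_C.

Assume active: I_B = (4.8 − 0.7)/(180 + 51×0.68) = 0.0191 mA, I_C = β·I_B = 0.955 mA.
Then V_CE = 5.2 − 0.955×10 − 0.974×0.68 = -5.01 V < 0.2 V — the active assumption fails.
Re-solve with V_CE = 0.2 V. KCL at the emitter: V_E/R_E = (V_BB−0.7−V_E)/R_B + (V_CC−0.2−V_E)/R_C, giving V_E = 0.332 V.
I_C = (V_CC − 0.2 − V_E)/R_C = (5 − 0.332)/10 = 0.467 mA.
Check: I_B = (4.1 − 0.332)/180 = 0.0209 mA, and β·I_B = 1.05 mA > I_C, confirming saturation.

saturation; I_C ≈ 0.47 mA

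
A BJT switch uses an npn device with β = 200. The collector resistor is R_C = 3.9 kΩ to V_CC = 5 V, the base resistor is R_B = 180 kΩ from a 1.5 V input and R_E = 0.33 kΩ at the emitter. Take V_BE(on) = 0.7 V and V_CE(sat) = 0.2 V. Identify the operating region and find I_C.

active; I_C ≈ 0.65 mA

Assume active. Base-emitter loop: I_B = (V_BB − V_BE)/(R_B + (β+1)R_E) = (1.5 − 0.7)/(180 + 201×0.33) = 0.00325 mA.
I_C = β·I_B = 200×0.00325 = 0.65 mA.
V_CE = V_CC − I_C·R_C − I_E·R_E = 5 − 0.65×3.9 − 0.653×0.33 = 2.25 V > V_CE(sat), so the active-region assumption holds.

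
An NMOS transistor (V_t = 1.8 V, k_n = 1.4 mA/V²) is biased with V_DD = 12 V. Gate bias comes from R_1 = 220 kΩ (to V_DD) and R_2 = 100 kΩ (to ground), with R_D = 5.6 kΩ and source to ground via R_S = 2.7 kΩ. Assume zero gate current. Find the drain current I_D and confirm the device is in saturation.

I_D ≈ 0.43 mA

V_G = V_DD·R_2/(R_1+R_2) = 12×100/320 = 3.75 V.
Assume saturation: I_D = (k_n/2)(V_GS − V_t)² with V_GS = V_G − I_D·R_S = 3.75 − 2.7·I_D.
Substituting gives 5.1·I_D² − 8.37·I_D + 2.66 = 0, with roots I_D = 0.431 or 1.21 mA.
The root I_D = 1.21 mA gives V_GS = 0.486 V ≤ V_t, so take I_D = 0.431 mA.
Then V_GS = 2.59 V and V_DS = V_DD − I_D(R_D+R_S) = 12 − 0.431×8.3 = 8.42 V.
Saturation requires V_DS ≥ V_GS − V_t = 0.785 V; 8.42 ≥ 0.785 ✓.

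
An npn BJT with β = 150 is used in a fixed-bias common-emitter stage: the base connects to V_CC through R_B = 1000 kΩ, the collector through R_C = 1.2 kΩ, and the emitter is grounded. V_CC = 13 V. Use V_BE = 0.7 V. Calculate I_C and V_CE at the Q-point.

I_C ≈ 1.8 mA, V_CE ≈ 11 V

Base loop: V_CC = I_B·R_B + V_BE, so I_B = (13 − 0.7)/1000 kΩ = 0.0123 mA.
In the active region I_C = β·I_B = 150 × 0.0123 = 1.84 mA.
Collector loop: V_CE = V_CC − I_C·R_C = 13 − 1.84×1.2 = 10.8 V.
Since V_CE = 10.8 V > V_CE(sat) ≈ 0.2 V, the transistor is in the active region as assumed.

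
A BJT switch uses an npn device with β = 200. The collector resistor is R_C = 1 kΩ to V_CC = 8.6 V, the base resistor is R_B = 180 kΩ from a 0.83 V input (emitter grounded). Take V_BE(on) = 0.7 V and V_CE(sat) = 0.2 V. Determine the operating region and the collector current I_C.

Assume active. Base-emitter loop: I_B = (V_BB − V_BE)/R_B = (0.83 − 0.7)/180 = 0.000722 mA.
I_C = β·I_B = 200×0.000722 = 0.144 mA.
V_CE = V_CC − I_C·R_C = 8.6 − 0.144×1 = 8.46 V > V_CE(sat), so the active-region assumption holds.

active; I_C ≈ 0.14 mA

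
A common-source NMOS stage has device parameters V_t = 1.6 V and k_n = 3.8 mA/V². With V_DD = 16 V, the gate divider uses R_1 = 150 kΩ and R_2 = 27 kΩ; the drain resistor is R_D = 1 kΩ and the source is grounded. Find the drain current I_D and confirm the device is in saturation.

V_G = V_DD·R_2/(R_1+R_2) = 16×27/177 = 2.44 V. With the source grounded, V_GS = V_G = 2.44 V.
Assume saturation: I_D = (k_n/2)(V_GS − V_t)² = (3.8/2)×(2.44 − 1.6)² = 1.9×0.841² = 1.34 mA.
V_DS = V_DD − I_D·R_D = 16 − 1.34×1 = 14.7 V.
Saturation requires V_DS ≥ V_GS − V_t = 0.841 V; 14.7 ≥ 0.841 ✓.

I_D ≈ 1.3 mA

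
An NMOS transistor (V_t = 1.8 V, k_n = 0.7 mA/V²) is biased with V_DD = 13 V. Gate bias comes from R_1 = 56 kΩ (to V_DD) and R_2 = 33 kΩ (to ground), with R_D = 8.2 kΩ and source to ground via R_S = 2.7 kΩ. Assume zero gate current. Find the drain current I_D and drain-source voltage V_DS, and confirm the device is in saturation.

I_D ≈ 0.62 mA, V_DS ≈ 6.2 V

V_G = V_DD·R_2/(R_1+R_2) = 13×33/89 = 4.82 V.
Assume saturation: I_D = (k_n/2)(V_GS − V_t)² with V_GS = V_G − I_D·R_S = 4.82 − 2.7·I_D.
Substituting gives 2.55·I_D² − 6.71·I_D + 3.19 = 0, with roots I_D = 0.624 or 2.01 mA.
The root I_D = 2.01 mA gives V_GS = -0.593 V ≤ V_t, so take I_D = 0.624 mA.
Then V_GS = 3.14 V and V_DS = V_DD − I_D(R_D+R_S) = 13 − 0.624×10.9 = 6.2 V.
Saturation requires V_DS ≥ V_GS − V_t = 1.34 V; 6.2 ≥ 1.34 ✓.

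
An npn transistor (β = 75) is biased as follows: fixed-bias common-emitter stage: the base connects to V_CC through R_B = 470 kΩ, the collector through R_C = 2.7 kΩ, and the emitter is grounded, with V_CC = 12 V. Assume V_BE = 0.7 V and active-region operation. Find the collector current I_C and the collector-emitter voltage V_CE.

I_C ≈ 1.8 mA, V_CE ≈ 7.1 V

Base loop: V_CC = I_B·R_B + V_BE, so I_B = (12 − 0.7)/470 kΩ = 0.024 mA.
In the active region I_C = β·I_B = 75 × 0.024 = 1.8 mA.
Collector loop: V_CE = V_CC − I_C·R_C = 12 − 1.8×2.7 = 7.13 V.
Since V_CE = 7.13 V > V_CE(sat) ≈ 0.2 V, the transistor is in the active region as assumed.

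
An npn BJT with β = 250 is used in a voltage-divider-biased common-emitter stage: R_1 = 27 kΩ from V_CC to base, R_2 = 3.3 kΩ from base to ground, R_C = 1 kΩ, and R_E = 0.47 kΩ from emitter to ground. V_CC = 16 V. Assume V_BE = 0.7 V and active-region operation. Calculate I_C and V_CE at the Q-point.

I_C ≈ 2.2 mA, V_CE ≈ 13 V

Thevenize the base divider: V_Th = V_CC·R_2/(R_1+R_2) = 16×3.3/30.3 = 1.74 V, R_Th = R_1‖R_2 = 2.94 kΩ.
Base-emitter loop: V_Th = I_B·R_Th + V_BE + (β+1)I_B·R_E, so I_B = (1.74 − 0.7) / (2.94 + 251×0.47) = 0.00862 mA.
I_C = β·I_B = 250×0.00862 = 2.16 mA, and I_E = (β+1)I_B = 2.16 mA.
V_CE = V_CC − I_C·R_C − I_E·R_E = 16 − 2.16×1 − 2.16×0.47 = 12.8 V.
V_CE = 12.8 V > 0.2 V confirms active-region operation.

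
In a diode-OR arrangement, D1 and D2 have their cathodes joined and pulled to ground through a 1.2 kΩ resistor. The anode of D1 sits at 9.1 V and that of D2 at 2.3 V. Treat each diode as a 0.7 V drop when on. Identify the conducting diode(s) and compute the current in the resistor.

Only D1 conducts; I_R ≈ 7 mA

Assume both conduct. Then node N would need to be at both 9.1−0.7 = 8.4 V and 2.3−0.7 = 1.6 V, which is impossible.
Assume only D1 conducts: V_N = 9.1 − 0.7 = 8.4 V, so I_R = 8.4/1.2 = 7 mA.
Check D2: its anode-to-cathode voltage is 2.3 − 8.4 = -6.1 V < 0.7 V, so it is off. The assumption is consistent.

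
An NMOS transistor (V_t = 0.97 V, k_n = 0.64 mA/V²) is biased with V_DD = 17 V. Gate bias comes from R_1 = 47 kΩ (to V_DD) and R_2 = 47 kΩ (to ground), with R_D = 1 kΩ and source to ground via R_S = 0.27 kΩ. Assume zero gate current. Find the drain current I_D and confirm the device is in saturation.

V_G = V_DD·R_2/(R_1+R_2) = 17×47/94 = 8.5 V.
Assume saturation: I_D = (k_n/2)(V_GS − V_t)² with V_GS = V_G − I_D·R_S = 8.5 − 0.27·I_D.
Substituting gives 0.0233·I_D² − 2.3·I_D + 18.1 = 0, with roots I_D = 8.64 or 90 mA.
The root I_D = 90 mA gives V_GS = -15.8 V ≤ V_t, so take I_D = 8.64 mA.
Then V_GS = 6.17 V and V_DS = V_DD − I_D(R_D+R_S) = 17 − 8.64×1.27 = 6.02 V.
Saturation requires V_DS ≥ V_GS − V_t = 5.2 V; 6.02 ≥ 5.2 ✓.

I_D ≈ 8.6 mA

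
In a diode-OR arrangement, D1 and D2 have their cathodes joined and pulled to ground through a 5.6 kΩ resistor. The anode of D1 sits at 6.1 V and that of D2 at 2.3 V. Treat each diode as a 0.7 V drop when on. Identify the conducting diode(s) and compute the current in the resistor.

Only D1 conducts; I_R ≈ 0.96 mA

Assume both conduct. Then node N would need to be at both 6.1−0.7 = 5.4 V and 2.3−0.7 = 1.6 V, which is impossible.
Assume only D1 conducts: V_N = 6.1 − 0.7 = 5.4 V, so I_R = 5.4/5.6 = 0.964 mA.
Check D2: its anode-to-cathode voltage is 2.3 − 5.4 = -3.1 V < 0.7 V, so it is off. The assumption is consistent.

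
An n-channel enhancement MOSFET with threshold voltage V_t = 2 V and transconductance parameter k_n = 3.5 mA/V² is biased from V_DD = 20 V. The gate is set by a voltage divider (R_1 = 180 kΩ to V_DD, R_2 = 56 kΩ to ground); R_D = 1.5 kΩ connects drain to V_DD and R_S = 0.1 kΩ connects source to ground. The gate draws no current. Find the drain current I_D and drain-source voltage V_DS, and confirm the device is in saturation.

V_G = V_DD·R_2/(R_1+R_2) = 20×56/236 = 4.75 V.
Assume saturation: I_D = (k_n/2)(V_GS − V_t)² with V_GS = V_G − I_D·R_S = 4.75 − 0.1·I_D.
Substituting gives 0.0175·I_D² − 1.96·I_D + 13.2 = 0, with roots I_D = 7.19 or 105 mA.
The root I_D = 105 mA gives V_GS = -5.74 V ≤ V_t, so take I_D = 7.19 mA.
Then V_GS = 4.03 V and V_DS = V_DD − I_D(R_D+R_S) = 20 − 7.19×1.6 = 8.5 V.
Saturation requires V_DS ≥ V_GS − V_t = 2.03 V; 8.5 ≥ 2.03 ✓.

I_D ≈ 7.2 mA, V_DS ≈ 8.5 V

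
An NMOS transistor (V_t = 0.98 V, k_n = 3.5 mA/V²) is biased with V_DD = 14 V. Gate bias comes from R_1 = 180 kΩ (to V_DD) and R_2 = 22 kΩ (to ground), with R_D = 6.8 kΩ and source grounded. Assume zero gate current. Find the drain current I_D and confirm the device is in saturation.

V_G = V_DD·R_2/(R_1+R_2) = 14×22/202 = 1.52 V. With the source grounded, V_GS = V_G = 1.52 V.
Assume saturation: I_D = (k_n/2)(V_GS − V_t)² = (3.5/2)×(1.52 − 0.98)² = 1.75×0.545² = 0.519 mA.
V_DS = V_DD − I_D·R_D = 14 − 0.519×6.8 = 10.5 V.
Saturation requires V_DS ≥ V_GS − V_t = 0.545 V; 10.5 ≥ 0.545 ✓.

I_D ≈ 0.52 mA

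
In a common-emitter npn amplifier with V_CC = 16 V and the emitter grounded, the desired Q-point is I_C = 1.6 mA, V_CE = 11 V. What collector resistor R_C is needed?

Collector loop: V_CC = I_C·R_C + V_CE.
R_C = (V_CC − V_CE)/I_C = (16 − 11)/1.6 = 3.12 kΩ.

R_C ≈ 3.1 kΩ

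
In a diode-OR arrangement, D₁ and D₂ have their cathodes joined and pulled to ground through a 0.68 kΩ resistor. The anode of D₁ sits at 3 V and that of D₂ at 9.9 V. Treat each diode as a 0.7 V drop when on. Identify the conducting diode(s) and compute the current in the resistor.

Assume both conduct. Then node N would need to be at both 3−0.7 = 2.3 V and 9.9−0.7 = 9.2 V, which is impossible.
Assume only D₂ conducts: V_N = 9.9 − 0.7 = 9.2 V, so I_R = 9.2/0.68 = 13.5 mA.
Check D₁: its anode-to-cathode voltage is 3 − 9.2 = -6.2 V < 0.7 V, so it is off. The assumption is consistent.

Only D₂ conducts; I_R ≈ 14 mA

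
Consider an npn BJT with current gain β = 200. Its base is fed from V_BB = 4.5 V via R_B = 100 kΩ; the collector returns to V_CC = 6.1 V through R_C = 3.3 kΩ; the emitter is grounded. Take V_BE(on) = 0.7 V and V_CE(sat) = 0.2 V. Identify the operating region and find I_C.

Assume active: I_B = (4.5 − 0.7)/100 = 0.038 mA, giving I_C = β·I_B = 7.6 mA.
But then V_CE = 6.1 − 7.6×3.3 = -19 V < V_CE(sat) = 0.2 V — impossible in the active region.
So the transistor is saturated. With V_CE = 0.2 V, I_C = (V_CC − 0.2)/R_C = 5.9/3.3 = 1.79 mA.
Check: β·I_B = 7.6 mA > I_C = 1.79 mA, confirming saturation.

saturation; I_C ≈ 1.8 mA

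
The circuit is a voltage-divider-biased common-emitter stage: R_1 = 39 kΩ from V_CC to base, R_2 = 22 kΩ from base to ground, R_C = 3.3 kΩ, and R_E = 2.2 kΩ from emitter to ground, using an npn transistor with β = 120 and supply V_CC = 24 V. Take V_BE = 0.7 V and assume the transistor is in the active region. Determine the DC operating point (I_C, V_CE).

Thevenize the base divider: V_Th = V_CC·R_2/(R_1+R_2) = 24×22/61 = 8.66 V, R_Th = R_1‖R_2 = 14.1 kΩ.
Base-emitter loop: V_Th = I_B·R_Th + V_BE + (β+1)I_B·R_E, so I_B = (8.66 − 0.7) / (14.1 + 121×2.2) = 0.0284 mA.
I_C = β·I_B = 120×0.0284 = 3.41 mA, and I_E = (β+1)I_B = 3.43 mA.
V_CE = V_CC − I_C·R_C − I_E·R_E = 24 − 3.41×3.3 − 3.43×2.2 = 5.2 V.
V_CE = 5.2 V > 0.2 V confirms active-region operation.

I_C ≈ 3.4 mA, V_CE ≈ 5.2 V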